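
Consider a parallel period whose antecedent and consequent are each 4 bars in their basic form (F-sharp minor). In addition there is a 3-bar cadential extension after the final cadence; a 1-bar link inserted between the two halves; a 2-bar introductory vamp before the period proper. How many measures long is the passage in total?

14 measures

Basic parallel period: 4 + 4 = 8 bars.
8 (basic form) + 3 (cadential extension) + 1 (link) + 2 (introduction) = 14.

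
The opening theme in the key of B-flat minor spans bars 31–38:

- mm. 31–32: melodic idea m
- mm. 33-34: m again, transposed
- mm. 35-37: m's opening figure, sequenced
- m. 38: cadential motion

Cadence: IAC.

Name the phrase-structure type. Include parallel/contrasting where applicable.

sentence

Basic idea (measures 31–32) + its repetition (mm. 33–34) form the presentation; fragmentation and cadence (bars 35–38) form the continuation — the 8-bar whole is a sentence.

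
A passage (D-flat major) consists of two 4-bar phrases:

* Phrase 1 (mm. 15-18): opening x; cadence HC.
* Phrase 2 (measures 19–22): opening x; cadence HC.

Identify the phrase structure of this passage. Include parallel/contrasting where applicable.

repeated phrase

Both phrases have the same opening (x) and the same cadence (half cadence): the second is a restatement, not a consequent, so this is a repeated phrase rather than a period.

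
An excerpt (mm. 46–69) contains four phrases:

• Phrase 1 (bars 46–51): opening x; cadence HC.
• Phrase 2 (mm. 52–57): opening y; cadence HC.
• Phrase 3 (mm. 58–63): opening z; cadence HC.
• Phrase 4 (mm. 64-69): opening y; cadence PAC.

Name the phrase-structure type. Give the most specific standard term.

Four phrases in two halves: the first half (mm. 46–57) ends with a half cadence, the second (measures 58-69) with a perfect authentic cadence — a large antecedent–consequent pair, i.e. a double period.
Phrase 3 begins with different material from phrase 1, making it contrasting.

contrasting double period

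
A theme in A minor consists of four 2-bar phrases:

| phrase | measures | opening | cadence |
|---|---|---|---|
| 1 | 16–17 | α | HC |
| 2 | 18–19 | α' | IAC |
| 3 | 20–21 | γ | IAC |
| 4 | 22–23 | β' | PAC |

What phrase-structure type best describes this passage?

contrasting double period

Four phrases in two halves: the first half (mm. 16–19) ends with an imperfect authentic cadence, the second (measures 20–23) with a perfect authentic cadence — a large antecedent–consequent pair, i.e. a double period.
Phrase 3 begins with different material from phrase 1, making it contrasting.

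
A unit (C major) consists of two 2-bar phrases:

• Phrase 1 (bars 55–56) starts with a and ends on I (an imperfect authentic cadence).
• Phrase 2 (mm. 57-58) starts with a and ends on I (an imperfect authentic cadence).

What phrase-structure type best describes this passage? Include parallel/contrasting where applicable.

Both phrases have the same opening (a) and the same cadence (imperfect authentic cadence): the second is a restatement, not a consequent, so this is a repeated phrase rather than a period.

repeated phrase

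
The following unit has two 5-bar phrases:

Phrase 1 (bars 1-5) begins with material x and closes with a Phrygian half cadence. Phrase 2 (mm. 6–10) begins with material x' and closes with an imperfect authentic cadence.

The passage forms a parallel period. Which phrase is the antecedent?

phrase 1

The phrase ending with the weaker cadence (Phrygian half cadence) is the antecedent; the one ending more conclusively (imperfect authentic cadence) is the consequent. The antecedent is phrase 1.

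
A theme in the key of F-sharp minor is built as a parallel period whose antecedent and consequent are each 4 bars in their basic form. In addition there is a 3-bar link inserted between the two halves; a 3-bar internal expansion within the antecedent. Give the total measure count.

14 measures

Basic parallel period: 4 + 4 = 8 bars.
8 (basic form) + 3 (link) + 3 (internal expansion) = 14.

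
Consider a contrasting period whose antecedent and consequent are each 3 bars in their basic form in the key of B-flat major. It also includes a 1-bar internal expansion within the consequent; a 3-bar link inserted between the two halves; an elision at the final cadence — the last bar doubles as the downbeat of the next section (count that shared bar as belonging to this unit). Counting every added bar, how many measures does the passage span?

10 measures

Basic contrasting period: 3 + 3 = 6 bars.
6 (basic form) + 1 (internal expansion) + 3 (link) = 10.
The elision shares a bar with the next section but does not change this unit's count.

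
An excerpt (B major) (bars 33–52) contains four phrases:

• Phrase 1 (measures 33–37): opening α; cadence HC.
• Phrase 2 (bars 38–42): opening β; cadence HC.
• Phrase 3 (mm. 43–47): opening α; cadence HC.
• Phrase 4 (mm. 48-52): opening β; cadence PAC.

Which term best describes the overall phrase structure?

parallel double period

Four phrases in two halves: the first half (measures 33–42) ends with a half cadence, the second (mm. 43-52) with a perfect authentic cadence — a large antecedent–consequent pair, i.e. a double period.
Phrase 3 begins with the same material as phrase 1, making it parallel.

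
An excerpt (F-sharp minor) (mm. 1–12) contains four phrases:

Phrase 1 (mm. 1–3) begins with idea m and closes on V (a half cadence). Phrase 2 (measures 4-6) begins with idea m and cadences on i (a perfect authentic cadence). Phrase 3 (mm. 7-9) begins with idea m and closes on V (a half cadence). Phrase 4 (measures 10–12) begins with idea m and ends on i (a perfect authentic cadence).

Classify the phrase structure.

The cadence pattern HC–PAC–HC–PAC is weak–strong twice, and phrases 3–4 restate phrases 1–2: a period heard twice, not a double period (which would end weakly at phrase 2).

repeated period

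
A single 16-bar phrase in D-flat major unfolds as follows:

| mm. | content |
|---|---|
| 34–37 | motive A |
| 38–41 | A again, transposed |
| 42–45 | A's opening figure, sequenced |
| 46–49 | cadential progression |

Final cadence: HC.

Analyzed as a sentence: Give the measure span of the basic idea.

The presentation of a sentence is the basic idea (mm. 34–37) plus its repetition (measures 38–41); the basic idea is therefore bars 34-37.

measures 34–37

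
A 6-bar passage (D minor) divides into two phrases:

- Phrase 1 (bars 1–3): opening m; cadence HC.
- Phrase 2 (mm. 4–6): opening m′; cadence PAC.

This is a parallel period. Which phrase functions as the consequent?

The phrase ending with the weaker cadence (half cadence) is the antecedent; the one ending more conclusively (perfect authentic cadence) is the consequent. The consequent is phrase 2.

phrase 2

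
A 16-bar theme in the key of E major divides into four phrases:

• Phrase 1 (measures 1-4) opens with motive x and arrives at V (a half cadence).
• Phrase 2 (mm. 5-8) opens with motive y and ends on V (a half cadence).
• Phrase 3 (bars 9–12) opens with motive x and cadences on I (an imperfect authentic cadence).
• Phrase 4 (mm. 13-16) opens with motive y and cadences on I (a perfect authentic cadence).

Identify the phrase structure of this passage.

Four phrases in two halves: the first half (bars 1-8) ends with a half cadence, the second (mm. 9–16) with a perfect authentic cadence — a large antecedent–consequent pair, i.e. a double period.
Phrase 3 begins with the same material as phrase 1, making it parallel.

parallel double period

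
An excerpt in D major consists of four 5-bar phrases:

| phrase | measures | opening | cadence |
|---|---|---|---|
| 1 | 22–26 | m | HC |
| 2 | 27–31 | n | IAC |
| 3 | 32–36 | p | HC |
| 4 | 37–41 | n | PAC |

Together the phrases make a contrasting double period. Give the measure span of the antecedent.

In a double period the first pair of phrases (ending imperfect authentic cadence) is the large antecedent and the second pair (ending perfect authentic cadence) is the large consequent; the antecedent is measures 22–31.

measures 22–31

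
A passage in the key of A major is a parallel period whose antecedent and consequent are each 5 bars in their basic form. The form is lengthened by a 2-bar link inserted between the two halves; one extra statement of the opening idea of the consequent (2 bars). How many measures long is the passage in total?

14 measures

Basic parallel period: 5 + 5 = 10 bars.
10 (basic form) + 2 (link) + 2 (extra statement) = 14.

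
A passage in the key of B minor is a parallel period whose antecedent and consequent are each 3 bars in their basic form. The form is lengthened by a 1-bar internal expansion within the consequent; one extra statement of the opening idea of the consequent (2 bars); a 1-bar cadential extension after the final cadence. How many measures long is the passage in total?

10 measures

Basic parallel period: 3 + 3 = 6 bars.
6 (basic form) + 1 (internal expansion) + 2 (extra statement) + 1 (cadential extension) = 10.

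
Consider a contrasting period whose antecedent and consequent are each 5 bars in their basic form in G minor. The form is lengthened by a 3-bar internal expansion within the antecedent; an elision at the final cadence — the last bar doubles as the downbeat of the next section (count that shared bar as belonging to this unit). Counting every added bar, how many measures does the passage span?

13 measures

Basic contrasting period: 5 + 5 = 10 bars.
10 (basic form) + 3 (internal expansion) = 13.
The elision shares a bar with the next section but does not change this unit's count.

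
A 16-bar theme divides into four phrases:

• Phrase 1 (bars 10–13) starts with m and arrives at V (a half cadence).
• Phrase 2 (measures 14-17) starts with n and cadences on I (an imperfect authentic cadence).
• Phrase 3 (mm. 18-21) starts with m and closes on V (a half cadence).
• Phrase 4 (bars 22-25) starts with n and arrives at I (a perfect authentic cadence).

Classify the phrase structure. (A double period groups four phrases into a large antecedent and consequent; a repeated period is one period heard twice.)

Four phrases in two halves: the first half (measures 10–17) ends with an imperfect authentic cadence, the second (mm. 18–25) with a perfect authentic cadence — a large antecedent–consequent pair, i.e. a double period.
Phrase 3 begins with the same material as phrase 1, making it parallel.

parallel double period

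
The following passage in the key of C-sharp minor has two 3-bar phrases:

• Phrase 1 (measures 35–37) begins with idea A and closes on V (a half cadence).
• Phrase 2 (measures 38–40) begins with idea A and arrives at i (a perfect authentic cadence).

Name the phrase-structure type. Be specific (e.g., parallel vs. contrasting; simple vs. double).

Phrase 1 ends with a half cadence (weaker) and phrase 2 with a perfect authentic cadence (stronger): antecedent + consequent = a period.
The two phrases open with the same material (A / A), so the period is parallel.

parallel period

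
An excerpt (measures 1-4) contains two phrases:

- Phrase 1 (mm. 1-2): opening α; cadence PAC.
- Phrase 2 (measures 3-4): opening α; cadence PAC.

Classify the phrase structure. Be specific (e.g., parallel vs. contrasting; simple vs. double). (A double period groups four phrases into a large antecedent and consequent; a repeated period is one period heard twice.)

Both phrases have the same opening (α) and the same cadence (perfect authentic cadence): the second is a restatement, not a consequent, so this is a repeated phrase rather than a period.

repeated phrase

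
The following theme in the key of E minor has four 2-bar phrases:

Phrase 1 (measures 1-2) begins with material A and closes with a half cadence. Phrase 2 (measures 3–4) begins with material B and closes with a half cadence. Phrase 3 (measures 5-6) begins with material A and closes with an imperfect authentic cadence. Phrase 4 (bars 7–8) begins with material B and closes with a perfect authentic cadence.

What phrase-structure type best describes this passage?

parallel double period

Four phrases in two halves: the first half (bars 1–4) ends with a half cadence, the second (mm. 5-8) with a perfect authentic cadence — a large antecedent–consequent pair, i.e. a double period.
Phrase 3 begins with the same material as phrase 1, making it parallel.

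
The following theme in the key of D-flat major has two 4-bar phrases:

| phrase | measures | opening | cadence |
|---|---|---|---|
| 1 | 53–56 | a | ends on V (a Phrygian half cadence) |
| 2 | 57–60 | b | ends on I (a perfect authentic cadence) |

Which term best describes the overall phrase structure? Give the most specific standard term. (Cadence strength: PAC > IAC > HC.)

Phrase 1 ends with a Phrygian half cadence (weaker) and phrase 2 with a perfect authentic cadence (stronger): antecedent + consequent = a period.
The two phrases open with different material (a / b), so the period is contrasting.

contrasting period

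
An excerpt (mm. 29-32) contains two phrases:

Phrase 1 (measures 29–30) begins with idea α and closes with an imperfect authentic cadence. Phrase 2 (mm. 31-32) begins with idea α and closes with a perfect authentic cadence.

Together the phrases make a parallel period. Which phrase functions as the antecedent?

phrase 1

The phrase ending with the weaker cadence (imperfect authentic cadence) is the antecedent; the one ending more conclusively (perfect authentic cadence) is the consequent. The antecedent is phrase 1.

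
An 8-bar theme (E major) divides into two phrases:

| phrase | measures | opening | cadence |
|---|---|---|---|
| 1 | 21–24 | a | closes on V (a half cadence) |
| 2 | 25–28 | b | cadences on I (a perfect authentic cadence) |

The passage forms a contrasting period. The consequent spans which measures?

measures 25–28

The antecedent is the phrase ending with the weaker cadence (half cadence, phrase 1) and the consequent the one ending more conclusively (perfect authentic cadence, phrase 2); the consequent is measures 25–28.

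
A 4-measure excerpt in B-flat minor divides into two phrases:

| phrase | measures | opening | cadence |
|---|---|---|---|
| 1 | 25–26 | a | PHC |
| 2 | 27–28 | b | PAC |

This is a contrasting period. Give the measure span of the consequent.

measures 27–28

The phrase ending with the weaker cadence (Phrygian half cadence) is the antecedent; the one ending more conclusively (perfect authentic cadence) is the consequent. The consequent is measures 27–28.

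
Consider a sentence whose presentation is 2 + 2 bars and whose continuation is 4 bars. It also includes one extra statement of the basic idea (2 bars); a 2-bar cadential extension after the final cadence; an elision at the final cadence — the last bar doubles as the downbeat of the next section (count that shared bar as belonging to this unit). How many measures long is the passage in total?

12 measures

Basic sentence: 2 + 2 + 4 = 8 bars.
8 (basic form) + 2 (extra statement) + 2 (cadential extension) = 12.
The elision shares a bar with the next section but does not change this unit's count.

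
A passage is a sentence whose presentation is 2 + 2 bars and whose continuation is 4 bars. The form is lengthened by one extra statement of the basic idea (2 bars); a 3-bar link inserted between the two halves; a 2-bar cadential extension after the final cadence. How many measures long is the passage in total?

15 measures

Basic sentence: 2 + 2 + 4 = 8 bars.
8 (basic form) + 2 (extra statement) + 3 (link) + 2 (cadential extension) = 15.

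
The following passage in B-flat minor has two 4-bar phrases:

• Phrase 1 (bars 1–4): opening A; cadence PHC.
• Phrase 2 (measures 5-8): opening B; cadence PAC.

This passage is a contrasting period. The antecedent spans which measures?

The antecedent is the phrase ending with the weaker cadence (Phrygian half cadence, phrase 1) and the consequent the one ending more conclusively (perfect authentic cadence, phrase 2); the antecedent is mm. 1–4.

measures 1–4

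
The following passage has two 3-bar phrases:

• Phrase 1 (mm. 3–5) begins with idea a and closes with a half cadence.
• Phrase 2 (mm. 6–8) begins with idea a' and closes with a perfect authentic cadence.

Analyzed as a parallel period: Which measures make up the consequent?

The antecedent is the phrase ending with the weaker cadence (half cadence, phrase 1) and the consequent the one ending more conclusively (perfect authentic cadence, phrase 2); the consequent is bars 6-8.

measures 6–8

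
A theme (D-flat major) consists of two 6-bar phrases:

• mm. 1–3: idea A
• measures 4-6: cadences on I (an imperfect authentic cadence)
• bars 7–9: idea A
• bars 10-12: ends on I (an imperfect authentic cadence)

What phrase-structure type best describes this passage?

repeated phrase

Both phrases have the same opening (A) and the same cadence (imperfect authentic cadence): the second is a restatement, not a consequent, so this is a repeated phrase rather than a period.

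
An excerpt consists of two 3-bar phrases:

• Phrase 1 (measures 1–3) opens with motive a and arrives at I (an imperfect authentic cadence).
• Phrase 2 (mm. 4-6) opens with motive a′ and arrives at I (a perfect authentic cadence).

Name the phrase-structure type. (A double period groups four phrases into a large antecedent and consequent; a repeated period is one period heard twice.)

parallel period

Phrase 1 ends with an imperfect authentic cadence (weaker) and phrase 2 with a perfect authentic cadence (stronger): antecedent + consequent = a period.
The two phrases open with the same material (a / a′), so the period is parallel.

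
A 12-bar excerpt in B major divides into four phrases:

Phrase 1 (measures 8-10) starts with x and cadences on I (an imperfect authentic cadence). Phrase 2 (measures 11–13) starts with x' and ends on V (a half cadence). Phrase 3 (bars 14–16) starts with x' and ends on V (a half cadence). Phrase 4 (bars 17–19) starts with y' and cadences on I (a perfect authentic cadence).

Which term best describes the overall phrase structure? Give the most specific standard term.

parallel double period

Four phrases in two halves: the first half (measures 8–13) ends with a half cadence, the second (measures 14–19) with a perfect authentic cadence — a large antecedent–consequent pair, i.e. a double period.
Phrase 3 begins with the same material as phrase 1, making it parallel.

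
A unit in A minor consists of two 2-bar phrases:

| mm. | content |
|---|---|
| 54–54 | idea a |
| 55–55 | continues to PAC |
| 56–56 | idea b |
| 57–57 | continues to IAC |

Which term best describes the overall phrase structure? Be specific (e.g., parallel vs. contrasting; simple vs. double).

The second phrase closes with an imperfect authentic cadence, which is not stronger than the first phrase's perfect authentic cadence; without a weak→strong cadential pair there is no antecedent–consequent relationship, so this is a phrase group rather than a period.

phrase group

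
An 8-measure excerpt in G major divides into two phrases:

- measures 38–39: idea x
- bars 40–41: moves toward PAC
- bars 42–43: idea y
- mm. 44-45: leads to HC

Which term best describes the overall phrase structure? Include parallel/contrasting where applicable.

The second phrase closes with a half cadence, which is not stronger than the first phrase's perfect authentic cadence; without a weak→strong cadential pair there is no antecedent–consequent relationship, so this is a phrase group rather than a period.

phrase group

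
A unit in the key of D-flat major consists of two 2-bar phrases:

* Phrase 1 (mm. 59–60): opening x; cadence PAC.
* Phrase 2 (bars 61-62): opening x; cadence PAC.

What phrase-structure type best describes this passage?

repeated phrase

Both phrases have the same opening (x) and the same cadence (perfect authentic cadence): the second is a restatement, not a consequent, so this is a repeated phrase rather than a period.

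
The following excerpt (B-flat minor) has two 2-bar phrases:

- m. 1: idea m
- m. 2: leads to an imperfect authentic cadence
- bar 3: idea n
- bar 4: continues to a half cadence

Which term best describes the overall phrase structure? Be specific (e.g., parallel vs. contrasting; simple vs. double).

The second phrase closes with a half cadence, which is not stronger than the first phrase's imperfect authentic cadence; without a weak→strong cadential pair there is no antecedent–consequent relationship, so this is a phrase group rather than a period.

phrase group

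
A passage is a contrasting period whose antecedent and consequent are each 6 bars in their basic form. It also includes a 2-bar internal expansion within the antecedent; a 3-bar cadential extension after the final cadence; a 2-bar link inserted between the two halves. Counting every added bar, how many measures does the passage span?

19 measures

Basic contrasting period: 6 + 6 = 12 bars.
12 (basic form) + 2 (internal expansion) + 3 (cadential extension) + 2 (link) = 19.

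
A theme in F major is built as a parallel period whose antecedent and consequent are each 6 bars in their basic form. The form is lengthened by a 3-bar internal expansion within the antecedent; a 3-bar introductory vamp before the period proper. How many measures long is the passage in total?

18 measures

Basic parallel period: 6 + 6 = 12 bars.
12 (basic form) + 3 (internal expansion) + 3 (introduction) = 18.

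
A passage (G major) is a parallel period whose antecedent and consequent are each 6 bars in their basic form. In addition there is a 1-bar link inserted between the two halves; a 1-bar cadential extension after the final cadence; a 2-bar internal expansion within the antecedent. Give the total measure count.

Basic parallel period: 6 + 6 = 12 bars.
12 (basic form) + 1 (link) + 1 (cadential extension) + 2 (internal expansion) = 16.

16 measures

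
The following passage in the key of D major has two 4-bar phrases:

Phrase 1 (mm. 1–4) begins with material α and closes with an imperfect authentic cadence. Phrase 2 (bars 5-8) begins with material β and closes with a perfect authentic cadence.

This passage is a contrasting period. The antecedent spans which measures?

measures 1–4

The antecedent is the phrase ending with the weaker cadence (imperfect authentic cadence, phrase 1) and the consequent the one ending more conclusively (perfect authentic cadence, phrase 2); the antecedent is mm. 1–4.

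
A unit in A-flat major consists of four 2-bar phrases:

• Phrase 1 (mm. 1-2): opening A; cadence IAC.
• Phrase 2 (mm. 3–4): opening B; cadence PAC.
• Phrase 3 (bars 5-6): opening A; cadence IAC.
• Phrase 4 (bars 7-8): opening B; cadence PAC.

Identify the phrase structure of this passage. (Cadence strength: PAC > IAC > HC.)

repeated period

The cadence pattern IAC–PAC–IAC–PAC is weak–strong twice, and phrases 3–4 restate phrases 1–2: a period heard twice, not a double period (which would end weakly at phrase 2).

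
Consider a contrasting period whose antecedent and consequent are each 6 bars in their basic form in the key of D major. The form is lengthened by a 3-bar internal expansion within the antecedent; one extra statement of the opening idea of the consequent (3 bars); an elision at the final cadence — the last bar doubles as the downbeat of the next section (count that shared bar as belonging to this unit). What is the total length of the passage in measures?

18 measures

Basic contrasting period: 6 + 6 = 12 bars.
12 (basic form) + 3 (internal expansion) + 3 (extra statement) = 18.
The elision shares a bar with the next section but does not change this unit's count.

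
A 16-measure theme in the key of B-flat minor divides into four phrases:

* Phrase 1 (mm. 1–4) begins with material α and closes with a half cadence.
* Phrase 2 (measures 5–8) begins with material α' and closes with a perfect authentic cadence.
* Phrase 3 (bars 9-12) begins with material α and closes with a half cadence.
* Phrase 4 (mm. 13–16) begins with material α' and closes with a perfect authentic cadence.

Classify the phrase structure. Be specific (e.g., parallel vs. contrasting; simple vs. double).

The cadence pattern HC–PAC–HC–PAC is weak–strong twice, and phrases 3–4 restate phrases 1–2: a period heard twice, not a double period (which would end weakly at phrase 2).

repeated period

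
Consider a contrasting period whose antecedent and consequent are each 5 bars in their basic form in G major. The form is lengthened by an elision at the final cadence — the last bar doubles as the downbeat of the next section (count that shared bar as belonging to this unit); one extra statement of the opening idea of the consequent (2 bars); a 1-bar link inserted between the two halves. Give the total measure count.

13 measures

Basic contrasting period: 5 + 5 = 10 bars.
10 (basic form) + 2 (extra statement) + 1 (link) = 13.
The elision shares a bar with the next section but does not change this unit's count.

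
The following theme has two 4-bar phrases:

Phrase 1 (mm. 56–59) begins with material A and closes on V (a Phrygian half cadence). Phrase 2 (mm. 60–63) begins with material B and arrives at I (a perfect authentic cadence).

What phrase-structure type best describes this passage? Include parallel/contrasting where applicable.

Phrase 1 ends with a Phrygian half cadence (weaker) and phrase 2 with a perfect authentic cadence (stronger): antecedent + consequent = a period.
The two phrases open with different material (A / B), so the period is contrasting.

contrasting period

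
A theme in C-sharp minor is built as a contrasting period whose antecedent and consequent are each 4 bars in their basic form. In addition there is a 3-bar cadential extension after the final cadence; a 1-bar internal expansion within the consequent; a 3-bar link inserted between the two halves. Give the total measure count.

15 measures

Basic contrasting period: 4 + 4 = 8 bars.
8 (basic form) + 3 (cadential extension) + 1 (internal expansion) + 3 (link) = 15.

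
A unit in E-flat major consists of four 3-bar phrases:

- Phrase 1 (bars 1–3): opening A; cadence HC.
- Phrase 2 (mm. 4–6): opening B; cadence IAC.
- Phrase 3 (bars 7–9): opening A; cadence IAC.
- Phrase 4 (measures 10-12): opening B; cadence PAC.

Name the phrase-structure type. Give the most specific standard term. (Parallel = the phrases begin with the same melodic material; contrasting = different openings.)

Four phrases in two halves: the first half (bars 1–6) ends with an imperfect authentic cadence, the second (bars 7–12) with a perfect authentic cadence — a large antecedent–consequent pair, i.e. a double period.
Phrase 3 begins with the same material as phrase 1, making it parallel.

parallel double period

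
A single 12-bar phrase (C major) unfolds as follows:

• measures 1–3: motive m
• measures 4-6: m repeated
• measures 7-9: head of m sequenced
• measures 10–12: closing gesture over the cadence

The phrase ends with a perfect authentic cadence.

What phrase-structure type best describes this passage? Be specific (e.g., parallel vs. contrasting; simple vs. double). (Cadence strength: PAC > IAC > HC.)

Basic idea (mm. 1–3) + its repetition (mm. 4-6) form the presentation; fragmentation and cadence (bars 7-12) form the continuation — the 12-bar whole is a sentence.

sentence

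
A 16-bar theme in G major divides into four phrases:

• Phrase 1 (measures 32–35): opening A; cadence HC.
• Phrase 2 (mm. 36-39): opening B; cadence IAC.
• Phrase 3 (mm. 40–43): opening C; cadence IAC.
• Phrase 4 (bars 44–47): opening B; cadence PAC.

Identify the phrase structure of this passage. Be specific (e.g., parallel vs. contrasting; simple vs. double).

Four phrases in two halves: the first half (measures 32-39) ends with an imperfect authentic cadence, the second (mm. 40–47) with a perfect authentic cadence — a large antecedent–consequent pair, i.e. a double period.
Phrase 3 begins with different material from phrase 1, making it contrasting.

contrasting double period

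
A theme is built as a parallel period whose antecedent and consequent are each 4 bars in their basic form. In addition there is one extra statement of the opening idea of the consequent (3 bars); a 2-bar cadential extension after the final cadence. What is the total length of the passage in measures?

13 measures

Basic parallel period: 4 + 4 = 8 bars.
8 (basic form) + 3 (extra statement) + 2 (cadential extension) = 13.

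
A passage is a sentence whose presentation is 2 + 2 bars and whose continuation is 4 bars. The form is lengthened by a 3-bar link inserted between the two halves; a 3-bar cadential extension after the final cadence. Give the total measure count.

14 measures

Basic sentence: 2 + 2 + 4 = 8 bars.
8 (basic form) + 3 (link) + 3 (cadential extension) = 14.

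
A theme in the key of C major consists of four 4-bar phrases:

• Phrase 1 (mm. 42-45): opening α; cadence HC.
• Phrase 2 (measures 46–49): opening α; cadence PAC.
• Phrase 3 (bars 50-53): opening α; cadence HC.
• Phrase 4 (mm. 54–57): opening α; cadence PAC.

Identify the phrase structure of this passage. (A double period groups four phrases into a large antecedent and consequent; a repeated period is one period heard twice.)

The cadence pattern HC–PAC–HC–PAC is weak–strong twice, and phrases 3–4 restate phrases 1–2: a period heard twice, not a double period (which would end weakly at phrase 2).

repeated period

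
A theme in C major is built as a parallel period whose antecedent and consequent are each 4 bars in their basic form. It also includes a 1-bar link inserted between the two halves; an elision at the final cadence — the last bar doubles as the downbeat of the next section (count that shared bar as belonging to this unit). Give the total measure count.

9 measures

Basic parallel period: 4 + 4 = 8 bars.
8 (basic form) + 1 (link) = 9.
The elision shares a bar with the next section but does not change this unit's count.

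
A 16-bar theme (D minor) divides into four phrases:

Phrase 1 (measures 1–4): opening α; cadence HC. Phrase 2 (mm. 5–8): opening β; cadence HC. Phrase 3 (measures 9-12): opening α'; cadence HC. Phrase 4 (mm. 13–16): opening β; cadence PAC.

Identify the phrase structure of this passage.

Four phrases in two halves: the first half (mm. 1–8) ends with a half cadence, the second (mm. 9–16) with a perfect authentic cadence — a large antecedent–consequent pair, i.e. a double period.
Phrase 3 begins with the same material as phrase 1, making it parallel.

parallel double period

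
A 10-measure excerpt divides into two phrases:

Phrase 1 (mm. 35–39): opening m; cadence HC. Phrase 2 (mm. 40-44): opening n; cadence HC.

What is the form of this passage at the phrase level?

The second phrase closes with a half cadence, which is not stronger than the first phrase's half cadence; without a weak→strong cadential pair there is no antecedent–consequent relationship, so this is a phrase group rather than a period.

phrase group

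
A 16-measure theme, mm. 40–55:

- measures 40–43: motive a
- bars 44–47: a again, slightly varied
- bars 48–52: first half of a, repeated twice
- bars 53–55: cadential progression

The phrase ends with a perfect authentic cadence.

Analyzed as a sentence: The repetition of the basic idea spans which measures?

measures 44–47

The presentation of a sentence is the basic idea (measures 40–43) plus its repetition (measures 44–47); the repetition of the basic idea is therefore bars 44–47.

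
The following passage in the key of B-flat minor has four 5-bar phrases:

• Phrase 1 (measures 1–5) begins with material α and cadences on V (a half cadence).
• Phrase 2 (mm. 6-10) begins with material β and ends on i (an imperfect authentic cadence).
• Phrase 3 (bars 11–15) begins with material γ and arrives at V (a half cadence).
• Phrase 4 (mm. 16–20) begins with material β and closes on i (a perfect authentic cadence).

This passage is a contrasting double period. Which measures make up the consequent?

In a double period the four phrases pair into a large antecedent (phrases 1–2, ending imperfect authentic cadence) and a large consequent (phrases 3–4, ending perfect authentic cadence). The consequent spans measures 11-20.

measures 11–20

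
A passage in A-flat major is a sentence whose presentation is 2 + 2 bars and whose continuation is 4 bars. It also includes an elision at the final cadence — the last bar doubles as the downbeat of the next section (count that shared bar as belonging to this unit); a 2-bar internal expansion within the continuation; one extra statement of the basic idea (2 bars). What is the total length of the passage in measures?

Basic sentence: 2 + 2 + 4 = 8 bars.
8 (basic form) + 2 (internal expansion) + 2 (extra statement) = 12.
The elision shares a bar with the next section but does not change this unit's count.

12 measures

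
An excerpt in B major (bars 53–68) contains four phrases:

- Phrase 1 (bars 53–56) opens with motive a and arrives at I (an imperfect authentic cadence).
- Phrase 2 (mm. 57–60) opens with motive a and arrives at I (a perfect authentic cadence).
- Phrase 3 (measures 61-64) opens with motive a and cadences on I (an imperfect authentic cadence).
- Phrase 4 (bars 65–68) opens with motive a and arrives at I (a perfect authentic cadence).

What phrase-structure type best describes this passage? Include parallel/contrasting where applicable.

repeated period

The cadence pattern IAC–PAC–IAC–PAC is weak–strong twice, and phrases 3–4 restate phrases 1–2: a period heard twice, not a double period (which would end weakly at phrase 2).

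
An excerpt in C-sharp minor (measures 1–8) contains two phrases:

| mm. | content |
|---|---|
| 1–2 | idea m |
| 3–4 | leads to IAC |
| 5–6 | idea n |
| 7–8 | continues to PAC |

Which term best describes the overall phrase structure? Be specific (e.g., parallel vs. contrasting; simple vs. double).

contrasting period

Phrase 1 ends with an imperfect authentic cadence (weaker) and phrase 2 with a perfect authentic cadence (stronger): antecedent + consequent = a period.
The two phrases open with different material (m / n), so the period is contrasting.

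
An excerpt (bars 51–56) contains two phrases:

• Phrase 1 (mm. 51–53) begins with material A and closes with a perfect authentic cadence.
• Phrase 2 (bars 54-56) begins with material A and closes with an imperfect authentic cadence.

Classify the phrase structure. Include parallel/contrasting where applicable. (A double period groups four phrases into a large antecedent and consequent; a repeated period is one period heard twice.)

phrase group

The second phrase closes with an imperfect authentic cadence, which is not stronger than the first phrase's perfect authentic cadence; without a weak→strong cadential pair there is no antecedent–consequent relationship, so this is a phrase group rather than a period.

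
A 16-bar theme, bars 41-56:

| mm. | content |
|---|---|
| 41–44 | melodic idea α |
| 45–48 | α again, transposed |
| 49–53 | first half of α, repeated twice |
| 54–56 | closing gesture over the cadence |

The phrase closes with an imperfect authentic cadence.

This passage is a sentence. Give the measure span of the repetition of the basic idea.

The presentation of a sentence is the basic idea (mm. 41-44) plus its repetition (mm. 45-48); the repetition of the basic idea is therefore bars 45–48.

measures 45–48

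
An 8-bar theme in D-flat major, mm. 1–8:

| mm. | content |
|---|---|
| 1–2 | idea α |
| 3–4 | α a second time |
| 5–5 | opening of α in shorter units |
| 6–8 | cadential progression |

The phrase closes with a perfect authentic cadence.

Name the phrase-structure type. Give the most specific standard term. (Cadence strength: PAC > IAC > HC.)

sentence

Basic idea (mm. 1–2) + its repetition (mm. 3-4) form the presentation; fragmentation and cadence (mm. 5-8) form the continuation — the 8-bar whole is a sentence.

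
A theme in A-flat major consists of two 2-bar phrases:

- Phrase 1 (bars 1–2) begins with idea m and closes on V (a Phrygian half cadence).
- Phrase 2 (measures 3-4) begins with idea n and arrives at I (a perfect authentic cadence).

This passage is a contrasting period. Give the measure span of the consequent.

The antecedent is the phrase ending with the weaker cadence (Phrygian half cadence, phrase 1) and the consequent the one ending more conclusively (perfect authentic cadence, phrase 2); the consequent is bars 3–4.

measures 3–4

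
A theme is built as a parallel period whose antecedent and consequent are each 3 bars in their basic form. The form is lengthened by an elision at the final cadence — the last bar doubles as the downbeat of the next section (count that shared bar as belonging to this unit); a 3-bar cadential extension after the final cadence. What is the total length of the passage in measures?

Basic parallel period: 3 + 3 = 6 bars.
6 (basic form) + 3 (cadential extension) = 9.
The elision shares a bar with the next section but does not change this unit's count.

9 measures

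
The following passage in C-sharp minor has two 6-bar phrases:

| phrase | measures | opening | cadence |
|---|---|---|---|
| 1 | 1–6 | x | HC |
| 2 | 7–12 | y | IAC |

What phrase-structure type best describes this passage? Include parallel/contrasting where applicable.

contrasting period

Phrase 1 ends with a half cadence (weaker) and phrase 2 with an imperfect authentic cadence (stronger): antecedent + consequent = a period.
The two phrases open with different material (x / y), so the period is contrasting.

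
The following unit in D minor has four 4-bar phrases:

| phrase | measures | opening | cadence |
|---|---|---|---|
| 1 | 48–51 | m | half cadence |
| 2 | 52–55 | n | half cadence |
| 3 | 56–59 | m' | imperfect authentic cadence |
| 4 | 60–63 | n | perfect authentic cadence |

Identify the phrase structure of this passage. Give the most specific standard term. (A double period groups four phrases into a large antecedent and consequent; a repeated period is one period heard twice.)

parallel double period

Four phrases in two halves: the first half (bars 48–55) ends with a half cadence, the second (mm. 56-63) with a perfect authentic cadence — a large antecedent–consequent pair, i.e. a double period.
Phrase 3 begins with the same material as phrase 1, making it parallel.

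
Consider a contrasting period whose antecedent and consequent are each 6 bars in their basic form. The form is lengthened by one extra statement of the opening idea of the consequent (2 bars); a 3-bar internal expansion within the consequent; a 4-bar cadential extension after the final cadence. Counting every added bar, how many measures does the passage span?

21 measures

Basic contrasting period: 6 + 6 = 12 bars.
12 (basic form) + 2 (extra statement) + 3 (internal expansion) + 4 (cadential extension) = 21.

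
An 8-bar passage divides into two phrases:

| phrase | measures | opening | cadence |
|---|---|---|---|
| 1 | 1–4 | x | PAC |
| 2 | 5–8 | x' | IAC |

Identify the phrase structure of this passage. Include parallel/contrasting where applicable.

The second phrase closes with an imperfect authentic cadence, which is not stronger than the first phrase's perfect authentic cadence; without a weak→strong cadential pair there is no antecedent–consequent relationship, so this is a phrase group rather than a period.

phrase group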